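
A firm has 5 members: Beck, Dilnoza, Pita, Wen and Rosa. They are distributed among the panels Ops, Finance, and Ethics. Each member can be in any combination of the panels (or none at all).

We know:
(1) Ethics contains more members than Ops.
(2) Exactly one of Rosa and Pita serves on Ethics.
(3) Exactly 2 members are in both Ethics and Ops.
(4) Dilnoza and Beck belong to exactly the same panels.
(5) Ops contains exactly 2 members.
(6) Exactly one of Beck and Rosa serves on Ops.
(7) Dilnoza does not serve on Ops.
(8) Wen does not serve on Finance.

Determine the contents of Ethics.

From (7): Dilnoza ∉ Ops.
From (8): Wen ∉ Finance.
(4): Beck matches Dilnoza: Beck ∉ Ops.
(6) (exactly one): Rosa ∈ Ops.
Suppose Beck ∉ Ethics: no assignment then satisfies all the clues, so Beck ∈ Ethics.

Ethics = {Beck, Dilnoza, Rosa, Wen}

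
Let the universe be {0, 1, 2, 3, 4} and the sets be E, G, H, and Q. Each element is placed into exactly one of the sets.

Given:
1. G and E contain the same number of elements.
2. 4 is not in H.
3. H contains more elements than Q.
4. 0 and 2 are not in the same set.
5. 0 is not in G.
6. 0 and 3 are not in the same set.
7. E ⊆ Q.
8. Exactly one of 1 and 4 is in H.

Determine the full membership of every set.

From (2): 4 ∉ H.
From (5): 0 ∉ G.
(8) (exactly one): 1 ∈ H.
Suppose 0 ∈ E: no assignment then satisfies all the clues, so 0 ∉ E.

E = {}; G = {}; H = {1, 2, 3}; Q = {0, 4}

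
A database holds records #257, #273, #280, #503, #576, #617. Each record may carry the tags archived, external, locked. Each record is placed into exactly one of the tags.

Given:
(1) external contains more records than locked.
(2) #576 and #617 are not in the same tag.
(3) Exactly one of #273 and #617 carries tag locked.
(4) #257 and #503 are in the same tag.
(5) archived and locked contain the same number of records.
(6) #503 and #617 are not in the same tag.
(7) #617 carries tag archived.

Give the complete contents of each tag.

archived = {#617}; external = {#257, #280, #503, #576}; locked = {#273}

From (7): #617 ∈ archived.
(2): #576 ∉ archived.
(3) (exactly one): #273 ∈ locked.
(6): #503 ∉ archived.
(4): #257 matches #503: #257 ∉ archived.
Suppose #257 ∉ external: no assignment then satisfies all the clues, so #257 ∈ external.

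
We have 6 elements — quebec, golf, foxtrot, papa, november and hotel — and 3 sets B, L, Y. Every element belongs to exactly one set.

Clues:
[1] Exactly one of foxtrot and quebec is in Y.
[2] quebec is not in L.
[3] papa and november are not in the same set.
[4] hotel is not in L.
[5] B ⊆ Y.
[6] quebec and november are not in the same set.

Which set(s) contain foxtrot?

foxtrot: L

From (2): quebec ∉ L.
From (4): hotel ∉ L.
Suppose foxtrot ∈ B: no assignment then satisfies all the clues, so foxtrot ∉ B.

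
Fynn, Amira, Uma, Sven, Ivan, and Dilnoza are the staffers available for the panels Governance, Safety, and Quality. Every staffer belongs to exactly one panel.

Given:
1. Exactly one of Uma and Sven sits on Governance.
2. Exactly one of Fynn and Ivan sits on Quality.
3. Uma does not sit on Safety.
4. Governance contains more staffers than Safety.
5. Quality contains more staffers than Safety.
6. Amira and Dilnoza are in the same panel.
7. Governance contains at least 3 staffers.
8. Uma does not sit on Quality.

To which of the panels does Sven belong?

Sven: Quality

From (3): Uma ∉ Safety.
From (8): Uma ∉ Quality.
Only one panel left: Uma ∈ Governance.
(1) (exactly one): Sven ∉ Governance.
Suppose Sven ∈ Safety: no assignment then satisfies all the clues, so Sven ∉ Safety.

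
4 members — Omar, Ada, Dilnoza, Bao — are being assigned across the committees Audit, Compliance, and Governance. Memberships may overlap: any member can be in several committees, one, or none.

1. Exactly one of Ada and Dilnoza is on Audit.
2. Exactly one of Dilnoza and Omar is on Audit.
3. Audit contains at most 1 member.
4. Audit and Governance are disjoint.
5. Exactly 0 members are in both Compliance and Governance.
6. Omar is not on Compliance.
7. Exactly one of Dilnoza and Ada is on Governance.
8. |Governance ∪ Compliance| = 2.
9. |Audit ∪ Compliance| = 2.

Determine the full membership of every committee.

Audit = {Dilnoza}; Compliance = {Bao}; Governance = {Ada}

From (6): Omar ∉ Compliance.
Suppose Omar ∈ Audit: no assignment then satisfies all the clues, so Omar ∉ Audit.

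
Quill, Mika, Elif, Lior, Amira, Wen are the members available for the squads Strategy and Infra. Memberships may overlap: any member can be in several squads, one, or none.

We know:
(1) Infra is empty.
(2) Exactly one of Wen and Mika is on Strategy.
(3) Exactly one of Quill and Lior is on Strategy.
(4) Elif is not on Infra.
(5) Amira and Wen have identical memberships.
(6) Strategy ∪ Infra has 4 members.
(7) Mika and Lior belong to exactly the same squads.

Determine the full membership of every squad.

Strategy = {Amira, Elif, Quill, Wen}; Infra = {}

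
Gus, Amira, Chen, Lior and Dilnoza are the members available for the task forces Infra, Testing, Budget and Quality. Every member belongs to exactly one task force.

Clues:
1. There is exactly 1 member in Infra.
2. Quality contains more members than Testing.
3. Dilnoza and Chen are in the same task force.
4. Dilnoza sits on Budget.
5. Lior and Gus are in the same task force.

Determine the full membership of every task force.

From (4): Dilnoza ∈ Budget.
(3): Chen matches Dilnoza: Chen ∉ Infra.
(3): Chen matches Dilnoza: Chen ∉ Testing.
(3): Chen matches Dilnoza: Chen ∈ Budget.
Suppose Gus ∈ Infra: no assignment then satisfies all the clues, so Gus ∉ Infra.

Infra = {Amira}; Testing = {}; Budget = {Chen, Dilnoza}; Quality = {Gus, Lior}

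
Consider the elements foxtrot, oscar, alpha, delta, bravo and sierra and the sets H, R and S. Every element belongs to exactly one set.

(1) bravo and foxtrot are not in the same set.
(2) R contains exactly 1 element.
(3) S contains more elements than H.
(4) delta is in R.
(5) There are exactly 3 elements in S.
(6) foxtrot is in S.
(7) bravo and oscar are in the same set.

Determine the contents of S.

S = {alpha, foxtrot, sierra}

From (4): delta ∈ R.
From (6): foxtrot ∈ S.
(1): bravo ∉ S.
(2): R already has 1, so the rest are out.
(7): oscar matches bravo: oscar ∉ S.
Only one set left: oscar ∈ H.
Only one set left: bravo ∈ H.
(5): only 3 candidates remain for S, so all are in.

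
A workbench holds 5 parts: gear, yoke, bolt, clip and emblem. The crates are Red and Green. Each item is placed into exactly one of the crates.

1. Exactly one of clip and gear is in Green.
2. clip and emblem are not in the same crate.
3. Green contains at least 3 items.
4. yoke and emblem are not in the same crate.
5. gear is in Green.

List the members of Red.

From (5): gear ∈ Green.
(1) (exactly one): clip ∉ Green.
Only one crate left: clip ∈ Red.
(2): emblem ∉ Red.
Only one crate left: emblem ∈ Green.
(4): yoke ∉ Green.
Only one crate left: yoke ∈ Red.
(3): only 3 candidates remain for Green, so all are in.

Red = {clip, yoke}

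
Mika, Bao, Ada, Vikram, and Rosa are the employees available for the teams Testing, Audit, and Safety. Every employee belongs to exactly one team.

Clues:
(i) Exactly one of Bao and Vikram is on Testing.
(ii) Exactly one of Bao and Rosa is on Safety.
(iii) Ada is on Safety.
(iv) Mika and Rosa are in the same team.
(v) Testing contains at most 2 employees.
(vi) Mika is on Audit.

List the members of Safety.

From (iii): Ada ∈ Safety.
From (vi): Mika ∈ Audit.
(iv): Rosa matches Mika: Rosa ∉ Testing.
(iv): Rosa matches Mika: Rosa ∈ Audit.
(ii) (exactly one): Bao ∈ Safety.
(i) (exactly one): Vikram ∈ Testing.

Safety = {Ada, Bao}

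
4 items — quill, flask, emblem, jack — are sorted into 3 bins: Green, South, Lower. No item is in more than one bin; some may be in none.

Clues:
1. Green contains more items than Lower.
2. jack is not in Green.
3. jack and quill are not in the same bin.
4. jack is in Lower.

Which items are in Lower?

Lower = {jack}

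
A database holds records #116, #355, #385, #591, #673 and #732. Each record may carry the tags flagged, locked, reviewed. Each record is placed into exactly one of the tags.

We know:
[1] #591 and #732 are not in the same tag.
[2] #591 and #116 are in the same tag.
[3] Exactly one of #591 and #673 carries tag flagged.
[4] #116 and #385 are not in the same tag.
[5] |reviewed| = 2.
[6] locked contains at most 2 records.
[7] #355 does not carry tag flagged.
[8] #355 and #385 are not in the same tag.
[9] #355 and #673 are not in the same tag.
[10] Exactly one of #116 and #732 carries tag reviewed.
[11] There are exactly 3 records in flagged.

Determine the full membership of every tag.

flagged = {#385, #673, #732}; locked = {#355}; reviewed = {#116, #591}

From (7): #355 ∉ flagged.
Suppose #116 ∈ flagged: no assignment then satisfies all the clues, so #116 ∉ flagged.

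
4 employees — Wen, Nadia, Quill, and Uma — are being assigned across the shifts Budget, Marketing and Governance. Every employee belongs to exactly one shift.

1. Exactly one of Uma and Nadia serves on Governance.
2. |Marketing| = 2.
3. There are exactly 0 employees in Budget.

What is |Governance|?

2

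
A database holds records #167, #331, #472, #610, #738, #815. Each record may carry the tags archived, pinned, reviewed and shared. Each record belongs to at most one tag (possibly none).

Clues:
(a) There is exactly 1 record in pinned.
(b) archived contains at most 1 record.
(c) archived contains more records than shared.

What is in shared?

shared = {}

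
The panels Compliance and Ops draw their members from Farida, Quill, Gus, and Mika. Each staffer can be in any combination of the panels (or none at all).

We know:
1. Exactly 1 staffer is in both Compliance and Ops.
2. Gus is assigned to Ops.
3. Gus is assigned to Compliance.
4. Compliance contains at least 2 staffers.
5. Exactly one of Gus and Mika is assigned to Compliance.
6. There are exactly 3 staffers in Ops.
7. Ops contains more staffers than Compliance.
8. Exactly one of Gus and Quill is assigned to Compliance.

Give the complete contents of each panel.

Compliance = {Farida, Gus}; Ops = {Gus, Mika, Quill}

From (2): Gus ∈ Ops.
From (3): Gus ∈ Compliance.
(5) (exactly one): Mika ∉ Compliance.
(8) (exactly one): Quill ∉ Compliance.
(4): only 2 candidates remain for Compliance, so all are in.
Suppose Farida ∈ Ops: no assignment then satisfies all the clues, so Farida ∉ Ops.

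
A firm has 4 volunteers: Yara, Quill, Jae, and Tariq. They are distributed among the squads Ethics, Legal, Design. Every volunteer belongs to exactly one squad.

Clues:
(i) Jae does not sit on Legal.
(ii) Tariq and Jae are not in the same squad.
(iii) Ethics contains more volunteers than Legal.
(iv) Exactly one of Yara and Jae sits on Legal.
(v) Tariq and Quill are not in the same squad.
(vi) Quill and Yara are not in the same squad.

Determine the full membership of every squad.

Ethics = {Jae, Quill}; Legal = {Yara}; Design = {Tariq}

From (i): Jae ∉ Legal.
(iv) (exactly one): Yara ∈ Legal.
(vi): Quill ∉ Legal.
Suppose Quill ∉ Ethics: no assignment then satisfies all the clues, so Quill ∈ Ethics.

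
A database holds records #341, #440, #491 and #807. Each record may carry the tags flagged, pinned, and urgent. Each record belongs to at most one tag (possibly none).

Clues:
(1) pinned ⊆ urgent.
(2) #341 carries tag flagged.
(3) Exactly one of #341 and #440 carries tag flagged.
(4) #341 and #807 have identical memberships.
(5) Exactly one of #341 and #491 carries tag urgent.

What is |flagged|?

2

From (2): #341 ∈ flagged.
(3) (exactly one): #440 ∉ flagged.
(4): #807 matches #341: #807 ∈ flagged.
(5) (exactly one): #491 ∈ urgent.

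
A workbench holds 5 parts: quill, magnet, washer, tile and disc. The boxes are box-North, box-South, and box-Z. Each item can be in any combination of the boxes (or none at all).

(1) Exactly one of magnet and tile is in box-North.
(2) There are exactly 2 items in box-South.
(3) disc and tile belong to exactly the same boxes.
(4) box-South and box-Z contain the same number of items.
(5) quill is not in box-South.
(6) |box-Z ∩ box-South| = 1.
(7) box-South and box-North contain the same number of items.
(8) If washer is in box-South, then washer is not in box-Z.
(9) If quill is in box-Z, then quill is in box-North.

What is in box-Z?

box-Z = {magnet, quill}

From (5): quill ∉ box-South.
Suppose quill ∉ box-Z: no assignment then satisfies all the clues, so quill ∈ box-Z.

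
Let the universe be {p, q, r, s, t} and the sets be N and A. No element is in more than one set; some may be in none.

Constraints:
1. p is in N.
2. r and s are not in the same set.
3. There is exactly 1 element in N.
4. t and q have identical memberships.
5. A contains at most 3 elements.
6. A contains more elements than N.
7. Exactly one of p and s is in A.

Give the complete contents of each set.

N = {p}; A = {q, s, t}

From (1): p ∈ N.
(3): N already has 1, so the rest are out.
(7) (exactly one): s ∈ A.
(2): r ∉ A.
Suppose q ∉ A: no assignment then satisfies all the clues, so q ∈ A.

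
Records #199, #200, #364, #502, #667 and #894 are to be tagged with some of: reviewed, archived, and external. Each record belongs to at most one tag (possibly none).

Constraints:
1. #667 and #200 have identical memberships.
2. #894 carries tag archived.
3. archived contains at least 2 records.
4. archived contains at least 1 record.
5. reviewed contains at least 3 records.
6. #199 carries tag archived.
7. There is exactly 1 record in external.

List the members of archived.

archived = {#199, #894}

From (2): #894 ∈ archived.
From (6): #199 ∈ archived.
Suppose #200 ∈ archived: no assignment then satisfies all the clues, so #200 ∉ archived.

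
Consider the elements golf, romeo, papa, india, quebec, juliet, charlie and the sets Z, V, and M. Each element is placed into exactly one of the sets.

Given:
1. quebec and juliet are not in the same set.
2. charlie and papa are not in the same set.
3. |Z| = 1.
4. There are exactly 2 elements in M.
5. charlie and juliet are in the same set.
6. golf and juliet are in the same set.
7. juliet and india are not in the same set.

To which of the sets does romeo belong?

romeo: V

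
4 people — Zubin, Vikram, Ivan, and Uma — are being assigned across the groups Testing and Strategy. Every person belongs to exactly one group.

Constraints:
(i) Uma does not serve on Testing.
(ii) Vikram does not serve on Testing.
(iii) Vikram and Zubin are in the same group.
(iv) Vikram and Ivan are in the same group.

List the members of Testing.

Testing = {}

From (i): Uma ∉ Testing.
From (ii): Vikram ∉ Testing.
(iii): Zubin matches Vikram: Zubin ∉ Testing.
(iv): Ivan matches Vikram: Ivan ∉ Testing.
Only one group left: Zubin ∈ Strategy.
Only one group left: Vikram ∈ Strategy.
Only one group left: Ivan ∈ Strategy.
Only one group left: Uma ∈ Strategy.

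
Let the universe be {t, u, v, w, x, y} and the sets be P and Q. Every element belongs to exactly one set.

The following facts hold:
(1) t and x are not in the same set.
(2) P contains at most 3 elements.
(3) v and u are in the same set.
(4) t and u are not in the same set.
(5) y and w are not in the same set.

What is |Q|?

4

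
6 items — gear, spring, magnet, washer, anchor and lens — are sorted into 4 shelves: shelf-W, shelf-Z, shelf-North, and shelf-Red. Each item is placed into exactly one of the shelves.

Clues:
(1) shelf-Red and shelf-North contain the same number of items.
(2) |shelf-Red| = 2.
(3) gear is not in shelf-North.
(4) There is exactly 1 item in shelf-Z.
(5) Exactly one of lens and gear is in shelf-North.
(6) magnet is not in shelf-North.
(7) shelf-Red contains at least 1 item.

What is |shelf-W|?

1

From (3): gear ∉ shelf-North.
From (6): magnet ∉ shelf-North.
(5) (exactly one): lens ∈ shelf-North.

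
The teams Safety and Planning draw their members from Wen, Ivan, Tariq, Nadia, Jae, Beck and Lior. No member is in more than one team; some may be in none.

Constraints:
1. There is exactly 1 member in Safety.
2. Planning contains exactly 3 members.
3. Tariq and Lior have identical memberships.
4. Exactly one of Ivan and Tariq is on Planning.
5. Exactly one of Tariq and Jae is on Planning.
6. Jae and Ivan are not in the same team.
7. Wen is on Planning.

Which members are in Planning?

From (7): Wen ∈ Planning.
Suppose Ivan ∈ Planning: no assignment then satisfies all the clues, so Ivan ∉ Planning.

Planning = {Lior, Tariq, Wen}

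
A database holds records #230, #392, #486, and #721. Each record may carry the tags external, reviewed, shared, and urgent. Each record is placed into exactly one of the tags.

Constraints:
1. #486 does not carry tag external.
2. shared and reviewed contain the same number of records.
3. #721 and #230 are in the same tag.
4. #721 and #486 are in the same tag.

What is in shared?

shared = {}

From (1): #486 ∉ external.
(4): #721 matches #486: #721 ∉ external.
(3): #230 matches #721: #230 ∉ external.
Suppose #230 ∈ shared: no assignment then satisfies all the clues, so #230 ∉ shared.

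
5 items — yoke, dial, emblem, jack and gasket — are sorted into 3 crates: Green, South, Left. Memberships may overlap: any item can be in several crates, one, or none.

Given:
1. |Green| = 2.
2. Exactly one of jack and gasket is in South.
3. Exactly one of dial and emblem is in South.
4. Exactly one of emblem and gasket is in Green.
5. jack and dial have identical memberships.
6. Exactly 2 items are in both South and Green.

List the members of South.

South = {emblem, gasket, yoke}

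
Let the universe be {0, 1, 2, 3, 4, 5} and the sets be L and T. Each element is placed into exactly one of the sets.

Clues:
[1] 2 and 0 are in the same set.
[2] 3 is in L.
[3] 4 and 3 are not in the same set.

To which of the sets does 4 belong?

4: T

From (2): 3 ∈ L.
(3): 4 ∉ L.
Only one set left: 4 ∈ T.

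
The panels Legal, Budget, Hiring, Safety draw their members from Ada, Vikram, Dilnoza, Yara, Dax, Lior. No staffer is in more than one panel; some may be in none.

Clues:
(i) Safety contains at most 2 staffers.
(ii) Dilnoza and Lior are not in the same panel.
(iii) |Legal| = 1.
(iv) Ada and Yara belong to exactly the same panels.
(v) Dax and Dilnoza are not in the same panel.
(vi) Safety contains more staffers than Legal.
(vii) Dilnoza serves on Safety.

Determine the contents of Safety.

Safety = {Dilnoza, Vikram}

From (vii): Dilnoza ∈ Safety.
(ii): Lior ∉ Safety.
(v): Dax ∉ Safety.
Suppose Ada ∈ Safety: no assignment then satisfies all the clues, so Ada ∉ Safety.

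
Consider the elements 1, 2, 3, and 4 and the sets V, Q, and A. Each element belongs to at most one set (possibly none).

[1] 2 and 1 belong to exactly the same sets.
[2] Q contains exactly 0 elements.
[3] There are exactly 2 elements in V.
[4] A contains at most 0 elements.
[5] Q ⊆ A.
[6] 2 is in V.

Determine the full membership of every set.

V = {1, 2}; Q = {}; A = {}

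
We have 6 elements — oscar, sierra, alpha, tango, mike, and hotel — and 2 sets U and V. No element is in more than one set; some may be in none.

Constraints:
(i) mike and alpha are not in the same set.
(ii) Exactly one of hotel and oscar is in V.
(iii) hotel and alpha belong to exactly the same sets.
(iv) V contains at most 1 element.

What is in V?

V = {oscar}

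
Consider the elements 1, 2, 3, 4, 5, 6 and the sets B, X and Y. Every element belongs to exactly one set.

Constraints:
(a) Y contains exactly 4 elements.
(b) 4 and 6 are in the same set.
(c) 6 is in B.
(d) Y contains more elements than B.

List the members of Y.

Y = {1, 2, 3, 5}

From (c): 6 ∈ B.
(b): 4 matches 6: 4 ∈ B.
(a): only 4 candidates remain for Y, so all are in.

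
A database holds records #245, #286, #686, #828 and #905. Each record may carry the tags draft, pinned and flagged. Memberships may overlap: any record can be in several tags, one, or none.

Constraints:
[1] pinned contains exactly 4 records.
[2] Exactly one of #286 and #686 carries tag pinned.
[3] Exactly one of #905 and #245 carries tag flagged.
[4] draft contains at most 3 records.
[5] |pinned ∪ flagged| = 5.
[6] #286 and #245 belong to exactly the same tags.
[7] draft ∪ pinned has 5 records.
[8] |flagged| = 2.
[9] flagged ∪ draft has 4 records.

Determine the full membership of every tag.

draft = {#245, #286, #686}; pinned = {#245, #286, #828, #905}; flagged = {#686, #905}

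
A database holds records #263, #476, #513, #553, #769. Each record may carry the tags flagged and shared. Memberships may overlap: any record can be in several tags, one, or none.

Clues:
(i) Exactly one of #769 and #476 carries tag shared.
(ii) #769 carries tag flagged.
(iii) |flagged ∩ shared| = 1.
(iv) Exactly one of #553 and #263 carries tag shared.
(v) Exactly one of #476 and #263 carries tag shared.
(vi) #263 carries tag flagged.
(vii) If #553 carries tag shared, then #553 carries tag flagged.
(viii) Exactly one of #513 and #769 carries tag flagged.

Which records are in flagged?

From (ii): #769 ∈ flagged.
From (vi): #263 ∈ flagged.
(viii) (exactly one): #513 ∉ flagged.
Suppose #476 ∈ flagged: no assignment then satisfies all the clues, so #476 ∉ flagged.

flagged = {#263, #553, #769}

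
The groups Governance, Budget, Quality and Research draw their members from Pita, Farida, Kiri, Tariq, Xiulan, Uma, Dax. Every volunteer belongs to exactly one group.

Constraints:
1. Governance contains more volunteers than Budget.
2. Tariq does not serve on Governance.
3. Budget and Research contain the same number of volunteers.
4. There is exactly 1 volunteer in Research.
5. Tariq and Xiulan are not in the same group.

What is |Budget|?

1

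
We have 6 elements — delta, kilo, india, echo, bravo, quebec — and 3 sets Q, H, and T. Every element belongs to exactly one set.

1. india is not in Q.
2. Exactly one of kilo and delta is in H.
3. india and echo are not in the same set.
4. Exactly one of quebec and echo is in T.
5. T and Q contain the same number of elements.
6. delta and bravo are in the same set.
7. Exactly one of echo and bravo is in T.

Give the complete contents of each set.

Q = {kilo}; H = {bravo, delta, india, quebec}; T = {echo}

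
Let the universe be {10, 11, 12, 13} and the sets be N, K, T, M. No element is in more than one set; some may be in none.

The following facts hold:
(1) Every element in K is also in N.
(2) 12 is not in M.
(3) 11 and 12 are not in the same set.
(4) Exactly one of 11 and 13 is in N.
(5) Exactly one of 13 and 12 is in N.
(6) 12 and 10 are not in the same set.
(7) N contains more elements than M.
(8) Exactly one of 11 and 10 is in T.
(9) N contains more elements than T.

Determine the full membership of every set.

N = {10, 13}; K = {}; T = {11}; M = {}

From (2): 12 ∉ M.
Suppose 10 ∉ N: no assignment then satisfies all the clues, so 10 ∈ N.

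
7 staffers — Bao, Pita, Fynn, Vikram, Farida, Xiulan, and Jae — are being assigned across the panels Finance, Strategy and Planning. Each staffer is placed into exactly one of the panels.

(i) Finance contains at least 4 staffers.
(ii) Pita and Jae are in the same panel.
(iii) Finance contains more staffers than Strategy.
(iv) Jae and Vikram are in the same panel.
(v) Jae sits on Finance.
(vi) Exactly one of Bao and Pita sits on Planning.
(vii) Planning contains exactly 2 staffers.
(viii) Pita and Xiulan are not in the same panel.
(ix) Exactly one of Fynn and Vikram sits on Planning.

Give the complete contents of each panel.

From (v): Jae ∈ Finance.
(ii): Pita matches Jae: Pita ∈ Finance.
(iv): Vikram matches Jae: Vikram ∈ Finance.
(vi) (exactly one): Bao ∈ Planning.
(viii): Xiulan ∉ Finance.
(ix) (exactly one): Fynn ∈ Planning.
(i): only 4 candidates remain for Finance, so all are in.
(vii): Planning already has 2, so the rest are out.
Only one panel left: Xiulan ∈ Strategy.

Finance = {Farida, Jae, Pita, Vikram}; Strategy = {Xiulan}; Planning = {Bao, Fynn}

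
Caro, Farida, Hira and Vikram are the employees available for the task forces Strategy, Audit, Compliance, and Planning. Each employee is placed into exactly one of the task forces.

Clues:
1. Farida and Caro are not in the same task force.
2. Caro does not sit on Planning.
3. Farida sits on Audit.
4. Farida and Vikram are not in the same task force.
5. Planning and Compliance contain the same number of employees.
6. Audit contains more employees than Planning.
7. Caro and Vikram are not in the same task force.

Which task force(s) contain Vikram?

Vikram: Planning

From (2): Caro ∉ Planning.
From (3): Farida ∈ Audit.
(1): Caro ∉ Audit.
(4): Vikram ∉ Audit.
Suppose Vikram ∈ Strategy: no assignment then satisfies all the clues, so Vikram ∉ Strategy.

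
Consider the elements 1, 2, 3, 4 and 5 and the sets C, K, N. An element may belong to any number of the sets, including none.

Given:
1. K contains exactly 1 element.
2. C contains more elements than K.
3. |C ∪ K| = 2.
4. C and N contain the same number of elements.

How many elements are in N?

2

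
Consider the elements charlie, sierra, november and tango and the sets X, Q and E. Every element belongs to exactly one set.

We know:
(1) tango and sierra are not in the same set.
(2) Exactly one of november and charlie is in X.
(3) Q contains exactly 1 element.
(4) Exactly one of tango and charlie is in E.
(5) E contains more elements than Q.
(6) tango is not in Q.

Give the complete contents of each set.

From (6): tango ∉ Q.
Suppose charlie ∉ X: no assignment then satisfies all the clues, so charlie ∈ X.

X = {charlie}; Q = {sierra}; E = {november, tango}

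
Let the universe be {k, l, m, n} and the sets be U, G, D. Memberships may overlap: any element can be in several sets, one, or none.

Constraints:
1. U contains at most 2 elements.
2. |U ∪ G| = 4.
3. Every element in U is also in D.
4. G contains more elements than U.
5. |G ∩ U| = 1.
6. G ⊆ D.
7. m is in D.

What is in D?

D = {k, l, m, n}

From (7): m ∈ D.
Suppose k ∉ D: no assignment then satisfies all the clues, so k ∈ D.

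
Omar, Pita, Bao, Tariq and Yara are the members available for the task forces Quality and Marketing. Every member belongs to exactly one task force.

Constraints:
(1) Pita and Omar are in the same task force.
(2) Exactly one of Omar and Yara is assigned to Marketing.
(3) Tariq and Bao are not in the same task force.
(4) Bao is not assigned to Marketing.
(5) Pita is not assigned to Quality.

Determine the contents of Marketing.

Marketing = {Omar, Pita, Tariq}

From (4): Bao ∉ Marketing.
From (5): Pita ∉ Quality.
(1): Omar matches Pita: Omar ∉ Quality.
Only one task force left: Omar ∈ Marketing.
Only one task force left: Pita ∈ Marketing.
Only one task force left: Bao ∈ Quality.
(2) (exactly one): Yara ∉ Marketing.
(3): Tariq ∉ Quality.
Only one task force left: Tariq ∈ Marketing.
Only one task force left: Yara ∈ Quality.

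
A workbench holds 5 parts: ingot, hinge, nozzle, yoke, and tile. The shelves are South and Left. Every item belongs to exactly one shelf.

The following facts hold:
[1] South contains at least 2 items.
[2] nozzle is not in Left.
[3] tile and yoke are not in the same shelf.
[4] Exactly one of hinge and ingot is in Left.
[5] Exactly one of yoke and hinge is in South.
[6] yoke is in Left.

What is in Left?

Left = {ingot, yoke}

From (2): nozzle ∉ Left.
From (6): yoke ∈ Left.
(3): tile ∉ Left.
(5) (exactly one): hinge ∈ South.
Only one shelf left: nozzle ∈ South.
Only one shelf left: tile ∈ South.
(4) (exactly one): ingot ∈ Left.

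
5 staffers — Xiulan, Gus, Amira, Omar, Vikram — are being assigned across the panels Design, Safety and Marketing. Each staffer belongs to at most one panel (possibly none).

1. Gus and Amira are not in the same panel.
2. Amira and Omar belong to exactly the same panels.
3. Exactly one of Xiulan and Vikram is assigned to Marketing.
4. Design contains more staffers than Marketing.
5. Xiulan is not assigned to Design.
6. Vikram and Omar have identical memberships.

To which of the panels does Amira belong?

From (5): Xiulan ∉ Design.
Suppose Amira ∉ Design: no assignment then satisfies all the clues, so Amira ∈ Design.

Amira: Design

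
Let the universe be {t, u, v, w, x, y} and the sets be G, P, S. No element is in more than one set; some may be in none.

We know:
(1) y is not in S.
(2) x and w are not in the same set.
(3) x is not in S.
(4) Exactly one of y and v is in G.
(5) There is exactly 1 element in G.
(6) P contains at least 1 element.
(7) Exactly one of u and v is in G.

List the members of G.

G = {v}

From (1): y ∉ S.
From (3): x ∉ S.
Suppose t ∈ G: no assignment then satisfies all the clues, so t ∉ G.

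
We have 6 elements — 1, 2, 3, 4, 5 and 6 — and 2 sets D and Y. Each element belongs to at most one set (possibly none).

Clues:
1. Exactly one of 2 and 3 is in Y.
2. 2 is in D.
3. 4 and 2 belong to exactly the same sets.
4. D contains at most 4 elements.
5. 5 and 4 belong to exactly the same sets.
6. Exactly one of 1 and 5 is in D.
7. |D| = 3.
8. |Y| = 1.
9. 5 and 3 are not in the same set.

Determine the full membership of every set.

From (2): 2 ∈ D.
(1) (exactly one): 3 ∈ Y.
(3): 4 matches 2: 4 ∈ D.
(5): 5 matches 4: 5 ∈ D.
(6) (exactly one): 1 ∉ D.
(7): D already has 3, so the rest are out.
(8): Y already has 1, so the rest are out.

D = {2, 4, 5}; Y = {3}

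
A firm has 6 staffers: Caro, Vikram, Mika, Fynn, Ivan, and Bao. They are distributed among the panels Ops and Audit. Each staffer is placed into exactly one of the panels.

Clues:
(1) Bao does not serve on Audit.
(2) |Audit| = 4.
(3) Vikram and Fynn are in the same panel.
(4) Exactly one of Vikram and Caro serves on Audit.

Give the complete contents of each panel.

Ops = {Bao, Caro}; Audit = {Fynn, Ivan, Mika, Vikram}

From (1): Bao ∉ Audit.
Only one panel left: Bao ∈ Ops.
Suppose Caro ∉ Ops: no assignment then satisfies all the clues, so Caro ∈ Ops.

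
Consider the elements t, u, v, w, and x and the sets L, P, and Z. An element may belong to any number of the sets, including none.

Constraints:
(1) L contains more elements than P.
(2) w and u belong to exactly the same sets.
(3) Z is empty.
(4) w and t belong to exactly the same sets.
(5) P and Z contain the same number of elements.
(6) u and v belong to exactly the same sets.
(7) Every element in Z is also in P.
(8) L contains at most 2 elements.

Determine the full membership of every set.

L = {x}; P = {}; Z = {}

(3): Z already has 0, so the rest are out.
Suppose t ∈ L: no assignment then satisfies all the clues, so t ∉ L.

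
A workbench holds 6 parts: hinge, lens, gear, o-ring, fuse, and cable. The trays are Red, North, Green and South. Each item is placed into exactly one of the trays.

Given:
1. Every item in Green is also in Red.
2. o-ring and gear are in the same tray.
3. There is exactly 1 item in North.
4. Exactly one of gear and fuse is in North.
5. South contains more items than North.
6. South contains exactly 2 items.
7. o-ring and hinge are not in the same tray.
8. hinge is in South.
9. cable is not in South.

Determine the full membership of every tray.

Red = {cable, gear, o-ring}; North = {fuse}; Green = {}; South = {hinge, lens}

From (8): hinge ∈ South.
From (9): cable ∉ South.
(7): o-ring ∉ South.
(2): gear matches o-ring: gear ∉ South.
Suppose lens ∈ Red: no assignment then satisfies all the clues, so lens ∉ Red.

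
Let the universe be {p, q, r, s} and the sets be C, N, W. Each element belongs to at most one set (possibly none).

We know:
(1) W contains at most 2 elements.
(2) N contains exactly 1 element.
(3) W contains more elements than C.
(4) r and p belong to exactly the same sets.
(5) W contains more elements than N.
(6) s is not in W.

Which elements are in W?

W = {p, r}

From (6): s ∉ W.
Suppose p ∉ W: no assignment then satisfies all the clues, so p ∈ W.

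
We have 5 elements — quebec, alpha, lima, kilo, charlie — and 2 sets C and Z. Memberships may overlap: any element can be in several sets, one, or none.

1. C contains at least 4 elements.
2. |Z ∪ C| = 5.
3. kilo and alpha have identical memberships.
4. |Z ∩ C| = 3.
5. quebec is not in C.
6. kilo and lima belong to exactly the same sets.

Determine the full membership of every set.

C = {alpha, charlie, kilo, lima}; Z = {alpha, kilo, lima, quebec}

From (5): quebec ∉ C.
(1): only 4 candidates remain for C, so all are in.
Suppose quebec ∉ Z: no assignment then satisfies all the clues, so quebec ∈ Z.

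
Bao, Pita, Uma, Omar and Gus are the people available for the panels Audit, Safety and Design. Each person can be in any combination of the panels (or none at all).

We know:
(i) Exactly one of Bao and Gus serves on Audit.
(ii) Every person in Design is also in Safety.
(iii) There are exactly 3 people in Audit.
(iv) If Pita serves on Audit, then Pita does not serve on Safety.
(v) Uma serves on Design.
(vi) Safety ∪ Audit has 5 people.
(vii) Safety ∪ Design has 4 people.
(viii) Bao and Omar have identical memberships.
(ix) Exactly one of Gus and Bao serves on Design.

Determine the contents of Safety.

Safety = {Bao, Gus, Omar, Uma}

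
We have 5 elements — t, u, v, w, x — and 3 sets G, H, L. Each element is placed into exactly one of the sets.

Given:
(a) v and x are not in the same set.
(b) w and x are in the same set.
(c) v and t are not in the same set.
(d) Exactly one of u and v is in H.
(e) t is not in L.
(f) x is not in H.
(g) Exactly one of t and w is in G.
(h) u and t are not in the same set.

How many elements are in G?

1

From (e): t ∉ L.
From (f): x ∉ H.
(b): w matches x: w ∉ H.
Suppose t ∉ G: no assignment then satisfies all the clues, so t ∈ G.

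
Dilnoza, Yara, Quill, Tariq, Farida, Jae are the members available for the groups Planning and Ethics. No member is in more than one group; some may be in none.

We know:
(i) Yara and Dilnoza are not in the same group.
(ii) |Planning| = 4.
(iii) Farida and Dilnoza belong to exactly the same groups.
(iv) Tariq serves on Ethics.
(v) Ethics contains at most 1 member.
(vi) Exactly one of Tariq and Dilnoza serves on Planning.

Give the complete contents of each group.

From (iv): Tariq ∈ Ethics.
(v): Ethics already has 1, so the rest are out.
(vi) (exactly one): Dilnoza ∈ Planning.
(i): Yara ∉ Planning.
(ii): only 4 candidates remain for Planning, so all are in.

Planning = {Dilnoza, Farida, Jae, Quill}; Ethics = {Tariq}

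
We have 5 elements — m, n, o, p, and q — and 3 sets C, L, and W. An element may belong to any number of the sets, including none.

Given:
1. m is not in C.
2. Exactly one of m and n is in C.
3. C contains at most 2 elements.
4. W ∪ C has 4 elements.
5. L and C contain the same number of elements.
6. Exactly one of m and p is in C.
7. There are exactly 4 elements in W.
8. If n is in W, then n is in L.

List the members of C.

From (1): m ∉ C.
(2) (exactly one): n ∈ C.
(6) (exactly one): p ∈ C.
(3): C already has 2, so the rest are out.

C = {n, p}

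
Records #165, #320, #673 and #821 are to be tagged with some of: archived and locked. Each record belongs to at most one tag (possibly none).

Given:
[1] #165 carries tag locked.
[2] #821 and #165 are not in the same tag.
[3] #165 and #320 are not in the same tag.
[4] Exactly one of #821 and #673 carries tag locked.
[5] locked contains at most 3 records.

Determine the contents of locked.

From (1): #165 ∈ locked.
(2): #821 ∉ locked.
(3): #320 ∉ locked.
(4) (exactly one): #673 ∈ locked.

locked = {#165, #673}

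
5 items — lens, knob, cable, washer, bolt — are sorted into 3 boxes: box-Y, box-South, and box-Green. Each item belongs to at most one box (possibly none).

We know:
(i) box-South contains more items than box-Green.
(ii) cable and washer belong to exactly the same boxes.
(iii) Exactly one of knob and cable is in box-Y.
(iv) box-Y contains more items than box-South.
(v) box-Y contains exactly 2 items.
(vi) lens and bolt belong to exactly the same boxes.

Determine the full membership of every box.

box-Y = {cable, washer}; box-South = {knob}; box-Green = {}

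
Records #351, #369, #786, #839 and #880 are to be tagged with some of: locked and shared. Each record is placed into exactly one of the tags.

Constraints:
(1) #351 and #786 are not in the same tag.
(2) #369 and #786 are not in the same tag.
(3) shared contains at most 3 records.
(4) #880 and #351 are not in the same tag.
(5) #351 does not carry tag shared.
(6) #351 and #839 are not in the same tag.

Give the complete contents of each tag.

From (5): #351 ∉ shared.
Only one tag left: #351 ∈ locked.
(1): #786 ∉ locked.
(4): #880 ∉ locked.
(6): #839 ∉ locked.
Only one tag left: #786 ∈ shared.
Only one tag left: #839 ∈ shared.
Only one tag left: #880 ∈ shared.
(2): #369 ∉ shared.
Only one tag left: #369 ∈ locked.

locked = {#351, #369}; shared = {#786, #839, #880}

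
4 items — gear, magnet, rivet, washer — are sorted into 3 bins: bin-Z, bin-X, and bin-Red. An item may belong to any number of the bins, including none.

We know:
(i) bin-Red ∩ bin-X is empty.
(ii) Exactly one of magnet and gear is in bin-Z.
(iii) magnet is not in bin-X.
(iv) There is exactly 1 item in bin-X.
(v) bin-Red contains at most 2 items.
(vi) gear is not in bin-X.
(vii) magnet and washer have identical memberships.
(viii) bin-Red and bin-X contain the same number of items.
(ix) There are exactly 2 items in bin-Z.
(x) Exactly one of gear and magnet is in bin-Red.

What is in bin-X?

bin-X = {rivet}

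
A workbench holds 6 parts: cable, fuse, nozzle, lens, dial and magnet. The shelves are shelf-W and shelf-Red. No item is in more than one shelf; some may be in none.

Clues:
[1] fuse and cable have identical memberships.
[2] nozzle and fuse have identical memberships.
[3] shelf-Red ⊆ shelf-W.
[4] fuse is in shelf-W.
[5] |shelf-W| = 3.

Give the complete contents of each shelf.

From (4): fuse ∈ shelf-W.
(1): cable matches fuse: cable ∈ shelf-W.
(2): nozzle matches fuse: nozzle ∈ shelf-W.
(5): shelf-W already has 3, so the rest are out.
(3) contrapositive: lens ∉ shelf-Red.
(3) contrapositive: dial ∉ shelf-Red.
(3) contrapositive: magnet ∉ shelf-Red.

shelf-W = {cable, fuse, nozzle}; shelf-Red = {}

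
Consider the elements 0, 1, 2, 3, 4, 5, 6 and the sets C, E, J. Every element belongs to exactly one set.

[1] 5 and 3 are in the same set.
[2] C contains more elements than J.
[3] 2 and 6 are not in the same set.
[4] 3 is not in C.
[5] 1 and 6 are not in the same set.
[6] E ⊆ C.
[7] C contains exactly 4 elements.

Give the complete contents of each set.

C = {0, 1, 2, 4}; E = {}; J = {3, 5, 6}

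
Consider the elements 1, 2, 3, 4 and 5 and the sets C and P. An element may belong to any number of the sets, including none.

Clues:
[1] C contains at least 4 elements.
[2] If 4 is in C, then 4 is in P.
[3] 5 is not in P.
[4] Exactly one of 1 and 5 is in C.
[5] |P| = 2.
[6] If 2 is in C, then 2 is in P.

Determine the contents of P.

P = {2, 4}

From (3): 5 ∉ P.
Suppose 1 ∈ P: no assignment then satisfies all the clues, so 1 ∉ P.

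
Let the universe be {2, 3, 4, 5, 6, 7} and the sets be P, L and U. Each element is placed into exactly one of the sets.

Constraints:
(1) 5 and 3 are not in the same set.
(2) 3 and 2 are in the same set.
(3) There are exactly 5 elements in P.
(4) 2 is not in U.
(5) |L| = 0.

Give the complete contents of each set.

P = {2, 3, 4, 6, 7}; L = {}; U = {5}

From (4): 2 ∉ U.
(2): 3 matches 2: 3 ∉ U.
(5): L already has 0, so the rest are out.
Only one set left: 2 ∈ P.
Only one set left: 3 ∈ P.
(1): 5 ∉ P.
(3): only 5 candidates remain for P, so all are in.
Only one set left: 5 ∈ U.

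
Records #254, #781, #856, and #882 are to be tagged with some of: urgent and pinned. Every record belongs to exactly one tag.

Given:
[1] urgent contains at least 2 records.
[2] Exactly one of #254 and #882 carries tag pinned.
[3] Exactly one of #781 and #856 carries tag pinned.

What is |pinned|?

2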